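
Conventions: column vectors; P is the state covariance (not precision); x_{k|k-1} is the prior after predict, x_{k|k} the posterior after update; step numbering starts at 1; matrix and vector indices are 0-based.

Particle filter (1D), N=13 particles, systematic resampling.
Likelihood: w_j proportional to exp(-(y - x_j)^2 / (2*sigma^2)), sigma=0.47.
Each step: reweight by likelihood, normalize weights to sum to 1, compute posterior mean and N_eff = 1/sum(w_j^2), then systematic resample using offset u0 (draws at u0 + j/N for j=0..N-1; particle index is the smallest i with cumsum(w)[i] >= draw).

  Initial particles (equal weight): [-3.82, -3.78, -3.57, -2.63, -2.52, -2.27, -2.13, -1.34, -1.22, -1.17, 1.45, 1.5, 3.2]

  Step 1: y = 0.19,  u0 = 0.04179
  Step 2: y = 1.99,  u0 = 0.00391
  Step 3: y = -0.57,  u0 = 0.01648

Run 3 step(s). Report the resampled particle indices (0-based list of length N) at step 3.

step 1: w=[0.0000, 0.0000, 0.0000, 0.0000, 0.0000, 0.0000, 0.0001, 0.0630, 0.1400, 0.1915, 0.3465, 0.2590, 0.0000]  mean=0.4116  Neff=4.0426  idx=[7, 8, 8, 9, 9, 10, 10, 10, 10, 10, 11, 11, 11]
step 2: w=[0.0000, 0.0000, 0.0000, 0.0000, 0.0000, 0.1195, 0.1195, 0.1195, 0.1195, 0.1195, 0.1342, 0.1342, 0.1342]  mean=1.4701  Neff=7.9739  idx=[5, 5, 6, 6, 7, 8, 8, 9, 10, 10, 11, 11, 12]
step 3: w=[0.0897, 0.0897, 0.0897, 0.0897, 0.0897, 0.0897, 0.0897, 0.0897, 0.0565, 0.0565, 0.0565, 0.0565, 0.0565]  mean=1.4641  Neff=12.4498  idx=[0, 1, 1, 2, 3, 4, 5, 6, 7, 7, 9, 10, 11]

resampled_idx = [0, 1, 1, 2, 3, 4, 5, 6, 7, 7, 9, 10, 11]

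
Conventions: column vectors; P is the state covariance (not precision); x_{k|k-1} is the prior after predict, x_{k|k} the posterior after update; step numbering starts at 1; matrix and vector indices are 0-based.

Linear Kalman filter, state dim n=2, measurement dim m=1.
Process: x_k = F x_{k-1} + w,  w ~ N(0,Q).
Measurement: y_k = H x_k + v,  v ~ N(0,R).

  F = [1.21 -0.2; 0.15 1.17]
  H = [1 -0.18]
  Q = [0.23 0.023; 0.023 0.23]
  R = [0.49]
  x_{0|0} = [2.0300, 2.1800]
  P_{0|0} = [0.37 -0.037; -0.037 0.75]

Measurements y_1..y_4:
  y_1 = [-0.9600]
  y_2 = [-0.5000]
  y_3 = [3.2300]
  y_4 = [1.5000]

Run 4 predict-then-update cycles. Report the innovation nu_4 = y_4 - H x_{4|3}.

innov = [0.3432]

step 1: x^-=[2.0203, 2.8551]  P^-=[0.8196 -0.1366; -0.1366 1.2520]  S=[1.3994]  K=[0.6033; -0.2587]  nu=[-2.4664]  x^+=[0.5324, 3.4931]  P^+=[0.3103 0.0818; 0.0818 1.1584]
step 2: x^-=[-0.0544, 4.1668]  P^-=[0.6911 -0.0784; -0.0784 1.8514]  S=[1.2693]  K=[0.5556; -0.3243]  nu=[0.3045]  x^+=[0.1147, 4.0680]  P^+=[0.2993 0.1503; 0.1503 1.7179]
step 3: x^-=[-0.6748, 4.7768]  P^-=[0.6642 -0.1164; -0.1164 2.6411]  S=[1.2816]  K=[0.5346; -0.4617]  nu=[4.7646]  x^+=[1.8722, 2.5767]  P^+=[0.2979 0.1999; 0.1999 2.3678]
step 4: x^-=[1.7500, 3.2956]  P^-=[0.6641 -0.1999; -0.1999 3.5482]  S=[1.3411]  K=[0.5221; -0.6253]  nu=[0.3432]  x^+=[1.9292, 3.0810]  P^+=[0.2986 0.2379; 0.2379 3.0238]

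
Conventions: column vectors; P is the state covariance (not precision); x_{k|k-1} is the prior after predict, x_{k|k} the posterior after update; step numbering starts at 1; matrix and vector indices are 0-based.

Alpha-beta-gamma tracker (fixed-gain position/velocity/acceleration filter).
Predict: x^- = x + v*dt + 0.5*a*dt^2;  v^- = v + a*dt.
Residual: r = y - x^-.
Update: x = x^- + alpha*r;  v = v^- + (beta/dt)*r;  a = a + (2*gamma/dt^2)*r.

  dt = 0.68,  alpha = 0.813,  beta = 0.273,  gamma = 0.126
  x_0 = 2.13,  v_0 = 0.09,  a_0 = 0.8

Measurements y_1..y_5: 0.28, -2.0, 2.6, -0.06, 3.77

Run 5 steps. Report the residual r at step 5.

resid = 3.5185

step 1: x_pred=2.3762  r=-2.0962  x^+=0.6720  v^+=-0.2075  a^+=-0.3424
step 2: x_pred=0.4517  r=-2.4517  x^+=-1.5415  v^+=-1.4246  a^+=-1.6785
step 3: x_pred=-2.8984  r=5.4984  x^+=1.5718  v^+=-0.3586  a^+=1.3180
step 4: x_pred=1.6327  r=-1.6927  x^+=0.2565  v^+=-0.1419  a^+=0.3955
step 5: x_pred=0.2515  r=3.5185  x^+=3.1120  v^+=1.5396  a^+=2.3131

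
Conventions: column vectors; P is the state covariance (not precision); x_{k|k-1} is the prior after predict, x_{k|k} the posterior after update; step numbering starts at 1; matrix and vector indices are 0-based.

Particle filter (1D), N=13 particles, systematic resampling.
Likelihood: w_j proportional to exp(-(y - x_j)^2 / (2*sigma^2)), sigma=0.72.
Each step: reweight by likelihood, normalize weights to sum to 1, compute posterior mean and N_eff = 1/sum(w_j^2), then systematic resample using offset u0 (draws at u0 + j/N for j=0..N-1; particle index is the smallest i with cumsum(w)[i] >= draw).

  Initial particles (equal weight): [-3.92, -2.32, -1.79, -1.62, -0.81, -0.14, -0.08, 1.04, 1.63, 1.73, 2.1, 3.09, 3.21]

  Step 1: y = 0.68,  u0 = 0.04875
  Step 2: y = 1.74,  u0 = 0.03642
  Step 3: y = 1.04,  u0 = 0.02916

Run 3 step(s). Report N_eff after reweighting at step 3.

step 1: w=[0.0000, 0.0001, 0.0009, 0.0020, 0.0389, 0.1733, 0.1898, 0.2925, 0.1388, 0.1144, 0.0474, 0.0012, 0.0007]  mean=0.7578  Neff=5.3274  idx=[5, 5, 5, 6, 6, 7, 7, 7, 7, 8, 8, 9, 10]
step 2: w=[0.0051, 0.0051, 0.0051, 0.0063, 0.0063, 0.0954, 0.0954, 0.0954, 0.0954, 0.1513, 0.1513, 0.1530, 0.1351]  mean=1.4353  Neff=8.0649  idx=[5, 5, 6, 7, 8, 9, 9, 10, 10, 11, 11, 12, 12]
step 3: w=[0.1020, 0.1020, 0.1020, 0.1020, 0.1020, 0.0729, 0.0729, 0.0729, 0.0729, 0.0645, 0.0645, 0.0345, 0.0345]  mean=1.3743  Neff=11.8980  idx=[0, 1, 1, 2, 3, 4, 4, 5, 6, 7, 8, 10, 11]

N_eff = 11.8980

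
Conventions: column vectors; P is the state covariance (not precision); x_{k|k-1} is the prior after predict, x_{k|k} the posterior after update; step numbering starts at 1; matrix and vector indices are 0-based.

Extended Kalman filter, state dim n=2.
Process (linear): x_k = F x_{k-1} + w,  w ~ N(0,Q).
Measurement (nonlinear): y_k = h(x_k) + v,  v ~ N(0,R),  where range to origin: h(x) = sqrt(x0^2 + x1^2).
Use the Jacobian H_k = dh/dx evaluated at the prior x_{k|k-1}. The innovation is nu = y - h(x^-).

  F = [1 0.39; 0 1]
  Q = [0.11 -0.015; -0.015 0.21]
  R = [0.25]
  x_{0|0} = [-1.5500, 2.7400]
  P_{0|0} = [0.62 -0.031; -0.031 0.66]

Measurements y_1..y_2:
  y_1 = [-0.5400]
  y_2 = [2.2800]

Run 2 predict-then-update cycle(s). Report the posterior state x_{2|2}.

step 1: x^-=[-0.4814, 2.7400]  P^-=[0.8062 0.2114; 0.2114 0.8700]  H_jac=[-0.1730 0.9849]  S=[1.0460]  K=[0.0657; 0.7842]  nu=[-3.3220]  x^+=[-0.6996, 0.1349]  P^+=[0.8017 0.1575; 0.1575 0.2267]
step 2: x^-=[-0.6470, 0.1349]  P^-=[1.0690 0.2309; 0.2309 0.4367]  H_jac=[-0.9789 0.2042]  S=[1.2004]  K=[-0.8326; -0.1141]  nu=[1.6191]  x^+=[-1.9950, -0.0498]  P^+=[0.2370 0.1170; 0.1170 0.4211]

x_post = [-1.9950, -0.0498]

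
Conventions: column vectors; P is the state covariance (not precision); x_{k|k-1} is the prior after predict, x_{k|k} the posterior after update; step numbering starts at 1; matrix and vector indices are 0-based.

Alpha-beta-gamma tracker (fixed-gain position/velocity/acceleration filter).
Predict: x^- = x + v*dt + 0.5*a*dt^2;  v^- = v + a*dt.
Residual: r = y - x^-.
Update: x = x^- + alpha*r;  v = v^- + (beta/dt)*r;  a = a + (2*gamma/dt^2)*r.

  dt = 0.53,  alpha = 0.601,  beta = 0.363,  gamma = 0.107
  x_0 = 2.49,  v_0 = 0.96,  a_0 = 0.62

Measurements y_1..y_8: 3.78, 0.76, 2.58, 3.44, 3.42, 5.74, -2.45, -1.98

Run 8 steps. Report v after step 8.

step 1: x_pred=3.0859  r=0.6941  x^+=3.5030  v^+=1.7640  a^+=1.1488
step 2: x_pred=4.5993  r=-3.8393  x^+=2.2919  v^+=-0.2567  a^+=-1.7761
step 3: x_pred=1.9064  r=0.6736  x^+=2.3112  v^+=-0.7367  a^+=-1.2629
step 4: x_pred=1.7434  r=1.6966  x^+=2.7631  v^+=-0.2440  a^+=0.0296
step 5: x_pred=2.6379  r=0.7821  x^+=3.1079  v^+=0.3073  a^+=0.6254
step 6: x_pred=3.3587  r=2.3813  x^+=4.7898  v^+=2.2698  a^+=2.4396
step 7: x_pred=6.3355  r=-8.7855  x^+=1.0554  v^+=-2.4544  a^+=-4.2535
step 8: x_pred=-0.8428  r=-1.1372  x^+=-1.5263  v^+=-5.4876  a^+=-5.1198

v_post = -5.4876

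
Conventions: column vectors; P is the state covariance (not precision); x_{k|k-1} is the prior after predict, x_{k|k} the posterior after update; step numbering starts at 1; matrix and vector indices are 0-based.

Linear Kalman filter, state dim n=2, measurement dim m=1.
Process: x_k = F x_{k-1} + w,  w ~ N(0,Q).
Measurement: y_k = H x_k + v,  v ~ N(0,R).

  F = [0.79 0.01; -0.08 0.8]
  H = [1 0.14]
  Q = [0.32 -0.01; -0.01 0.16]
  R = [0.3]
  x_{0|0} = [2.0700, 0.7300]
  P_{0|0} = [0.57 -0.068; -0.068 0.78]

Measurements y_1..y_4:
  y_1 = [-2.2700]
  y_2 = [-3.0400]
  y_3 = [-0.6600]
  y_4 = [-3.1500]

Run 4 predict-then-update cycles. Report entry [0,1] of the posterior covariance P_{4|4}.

step 1: x^-=[1.6426, 0.4184]  P^-=[0.6747 -0.0827; -0.0827 0.6716]  S=[0.9647]  K=[0.6874; 0.0117]  nu=[-3.9712]  x^+=[-1.0872, 0.3718]  P^+=[0.2189 -0.0905; -0.0905 0.6714]
step 2: x^-=[-0.8551, 0.3844]  P^-=[0.4552 -0.0756; -0.0756 0.6027]  S=[0.7459]  K=[0.5961; 0.0118]  nu=[-2.2387]  x^+=[-2.1897, 0.3580]  P^+=[0.1902 -0.0808; -0.0808 0.6026]
step 3: x^-=[-1.7263, 0.4616]  P^-=[0.4375 -0.0682; -0.0682 0.5572]  S=[0.7293]  K=[0.5868; 0.0134]  nu=[1.0017]  x^+=[-1.1386, 0.4751]  P^+=[0.1864 -0.0740; -0.0740 0.5571]
step 4: x^-=[-0.8947, 0.4711]  P^-=[0.4352 -0.0640; -0.0640 0.5272]  S=[0.7276]  K=[0.5858; 0.0135]  nu=[-2.3212]  x^+=[-2.2545, 0.4399]  P^+=[0.1855 -0.0697; -0.0697 0.5271]

P_post[0,1] = -0.0697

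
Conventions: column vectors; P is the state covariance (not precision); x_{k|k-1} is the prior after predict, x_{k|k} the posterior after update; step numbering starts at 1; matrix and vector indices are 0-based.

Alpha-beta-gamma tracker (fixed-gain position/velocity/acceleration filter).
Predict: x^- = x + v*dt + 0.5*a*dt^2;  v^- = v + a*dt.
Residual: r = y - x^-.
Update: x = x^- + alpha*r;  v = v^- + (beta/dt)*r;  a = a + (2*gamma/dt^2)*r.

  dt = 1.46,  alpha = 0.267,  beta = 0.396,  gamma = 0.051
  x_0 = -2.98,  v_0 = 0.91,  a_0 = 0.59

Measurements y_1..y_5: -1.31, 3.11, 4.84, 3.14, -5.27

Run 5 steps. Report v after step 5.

v_post = -2.8723

step 1: x_pred=-1.0226  r=-0.2874  x^+=-1.0993  v^+=1.6934  a^+=0.5762
step 2: x_pred=1.9873  r=1.1227  x^+=2.2870  v^+=2.8393  a^+=0.6300
step 3: x_pred=7.1038  r=-2.2638  x^+=6.4994  v^+=3.1450  a^+=0.5216
step 4: x_pred=11.6471  r=-8.5071  x^+=9.3757  v^+=1.5992  a^+=0.1146
step 5: x_pred=11.8327  r=-17.1027  x^+=7.2662  v^+=-2.8723  a^+=-0.7038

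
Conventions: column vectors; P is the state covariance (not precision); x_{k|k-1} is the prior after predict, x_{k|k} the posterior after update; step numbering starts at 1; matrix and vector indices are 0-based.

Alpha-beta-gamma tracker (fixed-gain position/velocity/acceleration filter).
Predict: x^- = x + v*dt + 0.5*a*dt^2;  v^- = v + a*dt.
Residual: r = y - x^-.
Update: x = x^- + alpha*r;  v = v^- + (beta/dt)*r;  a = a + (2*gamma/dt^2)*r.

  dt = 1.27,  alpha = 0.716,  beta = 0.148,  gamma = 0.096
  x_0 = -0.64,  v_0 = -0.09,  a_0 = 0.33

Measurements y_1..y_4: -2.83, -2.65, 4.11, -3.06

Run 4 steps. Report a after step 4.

step 1: x_pred=-0.4882  r=-2.3418  x^+=-2.1649  v^+=0.0562  a^+=0.0512
step 2: x_pred=-2.0522  r=-0.5978  x^+=-2.4802  v^+=0.0516  a^+=-0.0199
step 3: x_pred=-2.4308  r=6.5408  x^+=2.2524  v^+=0.7885  a^+=0.7587
step 4: x_pred=3.8657  r=-6.9257  x^+=-1.0931  v^+=0.9450  a^+=-0.0657

a_post = -0.0657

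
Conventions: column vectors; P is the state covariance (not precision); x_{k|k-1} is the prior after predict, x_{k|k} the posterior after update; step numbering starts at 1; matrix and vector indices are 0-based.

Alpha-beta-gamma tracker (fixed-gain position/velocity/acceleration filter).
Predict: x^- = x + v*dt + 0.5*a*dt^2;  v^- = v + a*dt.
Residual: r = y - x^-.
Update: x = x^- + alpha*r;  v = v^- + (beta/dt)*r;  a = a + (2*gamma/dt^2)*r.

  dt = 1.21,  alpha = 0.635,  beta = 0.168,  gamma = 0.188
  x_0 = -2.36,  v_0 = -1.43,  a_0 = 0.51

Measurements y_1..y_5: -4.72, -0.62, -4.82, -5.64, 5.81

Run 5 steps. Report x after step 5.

step 1: x_pred=-3.7170  r=-1.0030  x^+=-4.3539  v^+=-0.9522  a^+=0.2524
step 2: x_pred=-5.3212  r=4.7012  x^+=-2.3360  v^+=0.0060  a^+=1.4597
step 3: x_pred=-1.2601  r=-3.5599  x^+=-3.5206  v^+=1.2780  a^+=0.5455
step 4: x_pred=-1.5749  r=-4.0651  x^+=-4.1562  v^+=1.3737  a^+=-0.4984
step 5: x_pred=-2.8590  r=8.6690  x^+=2.6458  v^+=1.9742  a^+=1.7279

x_post = 2.6458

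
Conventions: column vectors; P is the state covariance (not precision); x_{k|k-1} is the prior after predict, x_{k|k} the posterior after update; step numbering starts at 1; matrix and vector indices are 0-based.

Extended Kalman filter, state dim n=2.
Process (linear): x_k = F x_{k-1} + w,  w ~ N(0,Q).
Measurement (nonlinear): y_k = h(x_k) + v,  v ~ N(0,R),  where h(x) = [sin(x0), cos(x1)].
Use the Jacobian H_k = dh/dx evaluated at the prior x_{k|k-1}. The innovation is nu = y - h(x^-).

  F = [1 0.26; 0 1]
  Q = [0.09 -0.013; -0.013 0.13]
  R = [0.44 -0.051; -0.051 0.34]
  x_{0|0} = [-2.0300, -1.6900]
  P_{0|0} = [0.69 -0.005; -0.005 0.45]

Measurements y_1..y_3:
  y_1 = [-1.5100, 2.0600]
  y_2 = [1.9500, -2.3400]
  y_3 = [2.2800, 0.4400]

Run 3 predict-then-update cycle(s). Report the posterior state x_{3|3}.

x_post = [-4.5028, -1.2831]

step 1: x^-=[-2.4694, -1.6900]  P^-=[0.8078 0.0990; 0.0990 0.5800]  H_jac=[-0.7825 0.0000; 0.0000 0.9929]  S=[0.9346 -0.1279; -0.1279 0.9118]  K=[-0.6745 0.0132; 0.0036 0.6321]  nu=[-0.8873, 2.1789]  x^+=[-1.8422, -0.3159]  P^+=[0.3802 0.0392; 0.0392 0.2163]
step 2: x^-=[-1.9243, -0.3159]  P^-=[0.5051 0.0824; 0.0824 0.3463]  H_jac=[-0.3462 0.0000; 0.0000 0.3107]  S=[0.5005 -0.0599; -0.0599 0.3734]  K=[-0.3479 0.0128; -0.0230 0.2844]  nu=[2.8882, -3.2905]  x^+=[-2.9711, -1.3181]  P^+=[0.4440 0.0711; 0.0711 0.3150]
step 3: x^-=[-3.3138, -1.3181]  P^-=[0.5922 0.1400; 0.1400 0.4450]  H_jac=[-0.9852 0.0000; 0.0000 0.9682]  S=[1.0149 -0.1845; -0.1845 0.7572]  K=[-0.5675 0.0407; -0.0339 0.5608]  nu=[2.1087, 0.1900]  x^+=[-4.5028, -1.2831]  P^+=[0.2556 0.0442; 0.0442 0.1987]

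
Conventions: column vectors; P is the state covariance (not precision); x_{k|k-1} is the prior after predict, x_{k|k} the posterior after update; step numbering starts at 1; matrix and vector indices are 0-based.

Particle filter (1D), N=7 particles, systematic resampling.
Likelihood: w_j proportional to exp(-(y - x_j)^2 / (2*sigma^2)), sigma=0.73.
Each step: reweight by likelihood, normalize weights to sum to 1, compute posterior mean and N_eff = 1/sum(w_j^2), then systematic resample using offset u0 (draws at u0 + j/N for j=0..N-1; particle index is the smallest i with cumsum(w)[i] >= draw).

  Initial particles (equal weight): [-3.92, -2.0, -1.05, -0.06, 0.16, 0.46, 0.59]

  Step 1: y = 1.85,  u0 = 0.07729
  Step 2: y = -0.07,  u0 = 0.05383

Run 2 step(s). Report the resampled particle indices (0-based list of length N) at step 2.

resampled_idx = [0, 1, 2, 3, 4, 5, 6]

step 1: w=[0.0000, 0.0000, 0.0008, 0.0665, 0.1399, 0.3329, 0.4599]  mean=0.4421  Neff=2.8874  idx=[4, 5, 5, 5, 6, 6, 6]
step 2: w=[0.1813, 0.1463, 0.1463, 0.1463, 0.1266, 0.1266, 0.1266]  mean=0.4550  Neff=6.8888  idx=[0, 1, 2, 3, 4, 5, 6]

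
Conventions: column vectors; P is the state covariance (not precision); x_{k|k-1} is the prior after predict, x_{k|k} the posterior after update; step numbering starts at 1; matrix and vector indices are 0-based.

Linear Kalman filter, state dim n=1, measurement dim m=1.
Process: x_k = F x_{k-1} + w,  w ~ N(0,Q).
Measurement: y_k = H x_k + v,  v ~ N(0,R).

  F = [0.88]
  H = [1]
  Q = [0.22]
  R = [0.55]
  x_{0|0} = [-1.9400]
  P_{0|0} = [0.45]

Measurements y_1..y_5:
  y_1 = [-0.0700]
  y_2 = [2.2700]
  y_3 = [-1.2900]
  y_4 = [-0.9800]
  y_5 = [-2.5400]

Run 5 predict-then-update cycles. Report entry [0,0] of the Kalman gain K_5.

step 1: x^-=[-1.7072]  P^-=[0.5685]  S=[1.1185]  K=[0.5083]  nu=[1.6372]  x^+=[-0.8751]  P^+=[0.2795]
step 2: x^-=[-0.7701]  P^-=[0.4365]  S=[0.9865]  K=[0.4425]  nu=[3.0401]  x^+=[0.5750]  P^+=[0.2434]
step 3: x^-=[0.5060]  P^-=[0.4085]  S=[0.9585]  K=[0.4262]  nu=[-1.7960]  x^+=[-0.2594]  P^+=[0.2344]
step 4: x^-=[-0.2282]  P^-=[0.4015]  S=[0.9515]  K=[0.4220]  nu=[-0.7518]  x^+=[-0.5455]  P^+=[0.2321]
step 5: x^-=[-0.4800]  P^-=[0.3997]  S=[0.9497]  K=[0.4209]  nu=[-2.0600]  x^+=[-1.3470]  P^+=[0.2315]

K[0,0] = 0.4209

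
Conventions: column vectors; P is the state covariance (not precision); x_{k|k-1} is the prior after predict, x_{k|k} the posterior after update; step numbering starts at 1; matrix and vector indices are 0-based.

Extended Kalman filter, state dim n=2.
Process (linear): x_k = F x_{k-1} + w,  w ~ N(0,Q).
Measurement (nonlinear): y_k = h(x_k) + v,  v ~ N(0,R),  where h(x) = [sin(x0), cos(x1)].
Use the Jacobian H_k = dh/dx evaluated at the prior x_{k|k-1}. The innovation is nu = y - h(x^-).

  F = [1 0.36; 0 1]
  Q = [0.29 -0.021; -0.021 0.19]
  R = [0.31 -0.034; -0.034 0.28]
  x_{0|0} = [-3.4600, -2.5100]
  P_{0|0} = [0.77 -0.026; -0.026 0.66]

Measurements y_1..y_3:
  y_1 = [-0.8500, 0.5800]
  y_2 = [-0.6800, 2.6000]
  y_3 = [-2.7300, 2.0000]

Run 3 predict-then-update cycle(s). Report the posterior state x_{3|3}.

x_post = [-1.1264, 0.1354]

step 1: x^-=[-4.3636, -2.5100]  P^-=[1.1268 0.1906; 0.1906 0.8500]  H_jac=[-0.3418 0.0000; 0.0000 0.5904]  S=[0.4416 -0.0725; -0.0725 0.5763]  K=[-0.8577 0.0874; -0.0047 0.8702]  nu=[-1.7898, 1.3871]  x^+=[-2.7072, -1.2945]  P^+=[0.7867 0.0909; 0.0909 0.4130]
step 2: x^-=[-3.1733, -1.2945]  P^-=[1.1956 0.2185; 0.2185 0.6030]  H_jac=[-0.9995 0.0000; 0.0000 0.9621]  S=[1.5044 -0.2441; -0.2441 0.8381]  K=[-0.7910 0.0204; -0.0345 0.6821]  nu=[-0.7117, 2.3272]  x^+=[-2.5628, 0.3175]  P^+=[0.2460 0.0339; 0.0339 0.1997]
step 3: x^-=[-2.4485, 0.3175]  P^-=[0.5863 0.0848; 0.0848 0.3897]  H_jac=[-0.7693 0.0000; 0.0000 -0.3122]  S=[0.6570 -0.0136; -0.0136 0.3180]  K=[-0.6889 -0.1128; -0.1073 -0.3872]  nu=[-2.0911, 1.0500]  x^+=[-1.1264, 0.1354]  P^+=[0.2726 0.0261; 0.0261 0.3356]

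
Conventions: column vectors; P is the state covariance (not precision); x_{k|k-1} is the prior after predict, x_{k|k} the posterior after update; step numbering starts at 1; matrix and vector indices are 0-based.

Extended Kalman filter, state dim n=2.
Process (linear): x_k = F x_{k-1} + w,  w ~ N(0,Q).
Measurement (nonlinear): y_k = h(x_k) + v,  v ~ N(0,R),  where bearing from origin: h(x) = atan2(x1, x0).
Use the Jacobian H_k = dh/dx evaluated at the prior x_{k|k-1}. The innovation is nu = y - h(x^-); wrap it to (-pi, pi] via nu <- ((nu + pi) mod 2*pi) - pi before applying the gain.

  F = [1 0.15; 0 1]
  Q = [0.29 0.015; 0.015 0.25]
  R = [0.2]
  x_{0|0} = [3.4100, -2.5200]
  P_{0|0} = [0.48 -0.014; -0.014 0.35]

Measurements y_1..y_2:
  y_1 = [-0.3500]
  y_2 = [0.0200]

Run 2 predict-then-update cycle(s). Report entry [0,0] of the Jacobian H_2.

step 1: x^-=[3.0320, -2.5200]  P^-=[0.7737 0.0535; 0.0535 0.6000]  H_jac=[0.1621 0.1951]  S=[0.2466]  K=[0.5511; 0.5099]  nu=[0.3434]  x^+=[3.2213, -2.3449]  P^+=[0.6988 -0.0158; -0.0158 0.5359]
step 2: x^-=[2.8695, -2.3449]  P^-=[0.9961 0.0796; 0.0796 0.7859]  H_jac=[0.1708 0.2090]  S=[0.2690]  K=[0.6940; 0.6609]  nu=[0.7051]  x^+=[3.3589, -1.8789]  P^+=[0.8665 -0.0438; -0.0438 0.6684]

H_jac[0,0] = 0.1708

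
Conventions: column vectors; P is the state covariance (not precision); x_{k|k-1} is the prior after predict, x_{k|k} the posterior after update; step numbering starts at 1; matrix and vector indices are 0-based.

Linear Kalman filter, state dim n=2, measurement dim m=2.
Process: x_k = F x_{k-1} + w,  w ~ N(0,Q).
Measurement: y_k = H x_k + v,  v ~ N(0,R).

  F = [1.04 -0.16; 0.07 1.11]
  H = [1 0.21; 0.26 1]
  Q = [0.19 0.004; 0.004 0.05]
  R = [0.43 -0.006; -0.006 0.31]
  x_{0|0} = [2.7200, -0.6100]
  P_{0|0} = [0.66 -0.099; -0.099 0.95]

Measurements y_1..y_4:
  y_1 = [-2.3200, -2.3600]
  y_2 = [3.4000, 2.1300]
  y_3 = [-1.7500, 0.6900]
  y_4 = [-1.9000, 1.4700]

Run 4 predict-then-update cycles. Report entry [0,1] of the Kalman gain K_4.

step 1: x^-=[2.9264, -0.4867]  P^-=[0.9611 -0.2298; -0.2298 1.2083]  S=[1.3479 0.2552; 0.2552 1.4638]  K=[0.6977 -0.1080; -0.1353 0.8083]  nu=[-5.1442, -2.6342]  x^+=[-0.3783, -1.9196]  P^+=[0.3264 -0.1225; -0.1225 0.2832]
step 2: x^-=[-0.0863, -2.1573]  P^-=[0.5910 -0.1626; -0.1626 0.3815]  S=[0.9696 0.0563; 0.0563 0.6469]  K=[0.5781 -0.0641; -0.1161 0.5345]  nu=[3.9393, 4.3097]  x^+=[1.9147, -0.3111]  P^+=[0.2685 -0.0932; -0.0932 0.1906]
step 3: x^-=[2.0410, -0.2113]  P^-=[0.5163 -0.1168; -0.1168 0.2717]  S=[0.9092 0.0621; 0.0621 0.5559]  K=[0.5429 -0.0293; -0.0961 0.4449]  nu=[-3.7466, 0.3707]  x^+=[-0.0038, 0.3137]  P^+=[0.2498 -0.0773; -0.0773 0.1586]
step 4: x^-=[-0.0542, 0.3479]  P^-=[0.4900 -0.0943; -0.0943 0.2346]  S=[0.8907 0.0712; 0.0712 0.5287]  K=[0.5286 -0.0086; -0.0833 0.4086]  nu=[-1.9189, 1.1362]  x^+=[-1.0783, 0.9719]  P^+=[0.2418 -0.0687; -0.0687 0.1450]

K[0,1] = -0.0086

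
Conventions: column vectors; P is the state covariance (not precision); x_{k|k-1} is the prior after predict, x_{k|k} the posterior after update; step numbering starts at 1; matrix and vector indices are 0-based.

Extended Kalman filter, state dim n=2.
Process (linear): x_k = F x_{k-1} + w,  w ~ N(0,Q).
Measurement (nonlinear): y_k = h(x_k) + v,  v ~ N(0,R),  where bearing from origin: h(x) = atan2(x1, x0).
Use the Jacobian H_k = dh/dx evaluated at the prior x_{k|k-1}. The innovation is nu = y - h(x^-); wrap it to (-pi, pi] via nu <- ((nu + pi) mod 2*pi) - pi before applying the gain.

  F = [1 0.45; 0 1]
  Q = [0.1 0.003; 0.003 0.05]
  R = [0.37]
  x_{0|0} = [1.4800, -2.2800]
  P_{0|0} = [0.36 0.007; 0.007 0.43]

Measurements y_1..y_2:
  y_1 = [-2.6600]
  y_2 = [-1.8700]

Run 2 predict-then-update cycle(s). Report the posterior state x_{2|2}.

step 1: x^-=[0.4540, -2.2800]  P^-=[0.5534 0.2035; 0.2035 0.4800]  H_jac=[0.4219 0.0840]  S=[0.4863]  K=[0.5152; 0.2595]  nu=[-1.2858]  x^+=[-0.2084, -2.6136]  P^+=[0.4243 0.1385; 0.1385 0.4473]
step 2: x^-=[-1.3846, -2.6136]  P^-=[0.7395 0.3428; 0.3428 0.4973]  H_jac=[0.2988 -0.1583]  S=[0.4161]  K=[0.4007; 0.0570]  nu=[0.1880]  x^+=[-1.3093, -2.6029]  P^+=[0.6727 0.3333; 0.3333 0.4959]

x_post = [-1.3093, -2.6029]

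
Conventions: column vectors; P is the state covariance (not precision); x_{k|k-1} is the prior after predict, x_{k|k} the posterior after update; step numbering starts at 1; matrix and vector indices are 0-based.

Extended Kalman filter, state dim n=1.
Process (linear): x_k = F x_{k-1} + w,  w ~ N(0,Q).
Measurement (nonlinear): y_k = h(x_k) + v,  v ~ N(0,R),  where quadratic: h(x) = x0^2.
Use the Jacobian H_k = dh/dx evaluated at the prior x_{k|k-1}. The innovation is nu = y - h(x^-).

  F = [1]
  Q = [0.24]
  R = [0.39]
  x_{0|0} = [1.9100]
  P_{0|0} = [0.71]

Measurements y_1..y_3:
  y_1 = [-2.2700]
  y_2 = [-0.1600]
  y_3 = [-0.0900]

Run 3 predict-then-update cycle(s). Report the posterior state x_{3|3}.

step 1: x^-=[1.9100]  P^-=[0.9500]  H_jac=[3.8200]  S=[14.2528]  K=[0.2546]  nu=[-5.9181]  x^+=[0.4032]  P^+=[0.0260]
step 2: x^-=[0.4032]  P^-=[0.2660]  H_jac=[0.8063]  S=[0.5629]  K=[0.3810]  nu=[-0.3225]  x^+=[0.2803]  P^+=[0.1843]
step 3: x^-=[0.2803]  P^-=[0.4243]  H_jac=[0.5605]  S=[0.5233]  K=[0.4545]  nu=[-0.1686]  x^+=[0.2037]  P^+=[0.3162]

x_post = [0.2037]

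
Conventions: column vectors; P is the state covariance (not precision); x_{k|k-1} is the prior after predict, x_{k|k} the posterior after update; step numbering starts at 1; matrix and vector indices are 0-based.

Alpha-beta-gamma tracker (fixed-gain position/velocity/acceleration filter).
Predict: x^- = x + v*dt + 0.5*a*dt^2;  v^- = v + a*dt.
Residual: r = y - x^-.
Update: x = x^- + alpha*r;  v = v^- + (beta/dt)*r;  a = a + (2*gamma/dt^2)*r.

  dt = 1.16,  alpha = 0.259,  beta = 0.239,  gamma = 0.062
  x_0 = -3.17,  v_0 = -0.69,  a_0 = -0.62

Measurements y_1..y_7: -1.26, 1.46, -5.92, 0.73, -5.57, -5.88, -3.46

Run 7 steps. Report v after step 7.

step 1: x_pred=-4.3875  r=3.1275  x^+=-3.5775  v^+=-0.7648  a^+=-0.3318
step 2: x_pred=-4.6879  r=6.1479  x^+=-3.0956  v^+=0.1170  a^+=0.2348
step 3: x_pred=-2.8020  r=-3.1180  x^+=-3.6095  v^+=-0.2531  a^+=-0.0526
step 4: x_pred=-3.9385  r=4.6685  x^+=-2.7294  v^+=0.6478  a^+=0.3776
step 5: x_pred=-1.7239  r=-3.8461  x^+=-2.7200  v^+=0.2934  a^+=0.0232
step 6: x_pred=-2.3641  r=-3.5159  x^+=-3.2747  v^+=-0.4041  a^+=-0.3008
step 7: x_pred=-3.9458  r=0.4858  x^+=-3.8200  v^+=-0.6529  a^+=-0.2560

v_post = -0.6529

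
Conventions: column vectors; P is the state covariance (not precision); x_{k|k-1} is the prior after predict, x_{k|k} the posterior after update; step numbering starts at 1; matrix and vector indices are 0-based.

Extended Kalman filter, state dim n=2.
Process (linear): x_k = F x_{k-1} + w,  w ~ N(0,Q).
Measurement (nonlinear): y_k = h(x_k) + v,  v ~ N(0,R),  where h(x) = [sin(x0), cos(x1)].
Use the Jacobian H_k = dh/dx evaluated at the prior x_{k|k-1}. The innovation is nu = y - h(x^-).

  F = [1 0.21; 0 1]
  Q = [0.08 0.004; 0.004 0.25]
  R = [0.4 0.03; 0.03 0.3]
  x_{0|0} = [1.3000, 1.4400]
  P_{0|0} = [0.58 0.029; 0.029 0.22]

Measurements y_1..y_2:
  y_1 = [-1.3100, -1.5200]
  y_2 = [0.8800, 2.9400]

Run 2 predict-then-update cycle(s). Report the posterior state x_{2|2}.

x_post = [2.2014, 0.1915]

step 1: x^-=[1.6024, 1.4400]  P^-=[0.6819 0.0792; 0.0792 0.4700]  H_jac=[-0.0316 0.0000; 0.0000 -0.9915]  S=[0.4007 0.0325; 0.0325 0.7620]  K=[-0.0456 -0.1011; 0.0435 -0.6134]  nu=[-2.3095, -1.6504]  x^+=[1.8745, 2.3519]  P^+=[0.6730 0.0320; 0.0320 0.1843]
step 2: x^-=[2.3684, 2.3519]  P^-=[0.7745 0.0747; 0.0747 0.4343]  H_jac=[-0.7157 0.0000; 0.0000 -0.7101]  S=[0.7967 0.0680; 0.0680 0.5190]  K=[-0.6948 -0.0112; -0.0166 -0.5920]  nu=[0.1816, 3.6441]  x^+=[2.2014, 0.1915]  P^+=[0.3888 0.0341; 0.0341 0.2508]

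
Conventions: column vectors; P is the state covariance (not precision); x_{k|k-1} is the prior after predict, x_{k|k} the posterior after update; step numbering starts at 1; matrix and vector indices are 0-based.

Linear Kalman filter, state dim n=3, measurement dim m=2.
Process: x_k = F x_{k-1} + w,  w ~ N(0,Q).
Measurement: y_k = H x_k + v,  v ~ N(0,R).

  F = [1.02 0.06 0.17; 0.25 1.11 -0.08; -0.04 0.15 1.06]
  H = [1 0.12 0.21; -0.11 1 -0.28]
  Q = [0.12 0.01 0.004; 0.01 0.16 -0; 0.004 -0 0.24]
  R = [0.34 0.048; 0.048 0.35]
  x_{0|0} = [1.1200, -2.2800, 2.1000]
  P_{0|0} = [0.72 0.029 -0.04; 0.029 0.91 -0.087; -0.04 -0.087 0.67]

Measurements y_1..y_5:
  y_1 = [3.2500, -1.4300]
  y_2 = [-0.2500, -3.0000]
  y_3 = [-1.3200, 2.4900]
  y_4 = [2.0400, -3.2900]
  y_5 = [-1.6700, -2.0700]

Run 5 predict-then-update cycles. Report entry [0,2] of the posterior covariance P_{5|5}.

step 1: x^-=[1.3626, -2.4188, 1.8392]  P^-=[0.8796 0.2639 0.0572; 0.2639 1.3636 -0.0247; 0.0572 -0.0247 0.9898]  S=[1.3690 0.2954; 0.2954 1.7612]  K=[0.6805 -0.0283; 0.1496 0.7366; 0.2378 -0.2149]  nu=[1.7914, 1.6537]  x^+=[2.5349, -0.9327, 1.9099]  P^+=[0.2556 0.0145 -0.1299; 0.0145 0.3123 0.1631; -0.1299 0.1631 0.8613]
step 2: x^-=[2.8543, -0.5544, 1.7832]  P^-=[0.3720 0.1359 0.0287; 0.1359 0.5505 0.1314; 0.0287 0.1314 1.2779]  S=[0.8276 0.1466; 0.1466 0.9035]  K=[0.4730 0.0195; 0.1849 0.5220; 0.4356 -0.3248]  nu=[-3.4122, -1.6323]  x^+=[1.2084, -2.0376, 0.8270]  P^+=[0.1837 0.0176 -0.1148; 0.0176 0.2477 0.1934; -0.1148 0.1934 1.0670]
step 3: x^-=[1.2509, -2.0258, 0.5227]  P^-=[0.3092 0.1191 0.0876; 0.1191 0.4635 0.1432; 0.0876 0.1432 1.5158]  S=[0.7953 0.0967; 0.0967 0.8351]  K=[0.4271 0.0231; 0.2006 0.4681; 0.5825 -0.4158]  nu=[-2.4376, 4.7997]  x^+=[0.3206, -0.2680, -2.8928]  P^+=[0.1618 0.0222 -0.0864; 0.0222 0.2304 0.1945; -0.0864 0.1945 1.1484]
step 4: x^-=[-0.1809, 0.0141, -3.1194]  P^-=[0.2991 0.1156 0.1343; 0.1156 0.4425 0.1425; 0.1343 0.1425 1.6047]  S=[0.8075 0.0723; 0.0723 0.8250]  K=[0.4209 0.0177; 0.2052 0.4546; 0.6447 -0.4463]  nu=[2.8743, -4.1975]  x^+=[0.9543, -1.3043, 0.6071]  P^+=[0.1547 0.0251 -0.0656; 0.0251 0.2245 0.1885; -0.0656 0.1885 1.1463]
step 5: x^-=[0.9983, -1.2577, 0.4097]  P^-=[0.2991 0.1148 0.1564; 0.1148 0.4367 0.1404; 0.1564 0.1404 1.5985]  S=[0.8162 0.0642; 0.0642 0.8214]  K=[0.4225 0.0134; 0.2054 0.4524; 0.6587 -0.4464]  nu=[-2.6034, -0.5877]  x^+=[-0.1095, -2.0584, -1.0428]  P^+=[0.1525 0.0265 -0.0543; 0.0265 0.2222 0.1826; -0.0543 0.1826 1.1185]

P_post[0,2] = -0.0543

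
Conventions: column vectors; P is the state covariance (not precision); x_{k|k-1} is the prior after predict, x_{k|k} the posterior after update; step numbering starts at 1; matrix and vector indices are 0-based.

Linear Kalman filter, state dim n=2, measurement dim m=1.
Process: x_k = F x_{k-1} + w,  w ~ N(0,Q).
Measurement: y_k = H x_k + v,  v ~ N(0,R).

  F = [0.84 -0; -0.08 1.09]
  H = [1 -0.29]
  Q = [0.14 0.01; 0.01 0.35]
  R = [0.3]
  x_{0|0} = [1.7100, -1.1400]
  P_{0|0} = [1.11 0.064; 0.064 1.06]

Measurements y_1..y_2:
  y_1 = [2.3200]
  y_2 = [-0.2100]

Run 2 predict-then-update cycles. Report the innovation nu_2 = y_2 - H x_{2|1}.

innov = [-2.2224]

step 1: x^-=[1.4364, -1.3794]  P^-=[0.9232 -0.0060; -0.0060 1.6053]  S=[1.3617]  K=[0.6793; -0.3463]  nu=[0.4836]  x^+=[1.7649, -1.5469]  P^+=[0.2949 0.3143; 0.3143 1.4420]
step 2: x^-=[1.4825, -1.8273]  P^-=[0.3481 0.2780; 0.2780 2.0104]  S=[0.6560]  K=[0.4078; -0.4650]  nu=[-2.2224]  x^+=[0.5762, -0.7938]  P^+=[0.2390 0.4024; 0.4024 1.8685]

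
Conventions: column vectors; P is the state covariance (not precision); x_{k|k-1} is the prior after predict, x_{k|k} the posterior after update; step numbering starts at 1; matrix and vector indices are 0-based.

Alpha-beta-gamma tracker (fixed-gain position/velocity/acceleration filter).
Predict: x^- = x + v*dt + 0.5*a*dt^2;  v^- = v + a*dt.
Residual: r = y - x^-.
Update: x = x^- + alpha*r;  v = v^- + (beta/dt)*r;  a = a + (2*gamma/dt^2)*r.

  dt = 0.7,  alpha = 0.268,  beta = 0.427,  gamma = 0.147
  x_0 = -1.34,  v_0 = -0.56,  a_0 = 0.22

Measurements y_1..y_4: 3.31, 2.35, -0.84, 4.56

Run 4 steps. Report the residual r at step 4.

resid = -1.5995

step 1: x_pred=-1.6781  r=4.9881  x^+=-0.3413  v^+=2.6367  a^+=3.2129
step 2: x_pred=2.2916  r=0.0584  x^+=2.3072  v^+=4.9214  a^+=3.2479
step 3: x_pred=6.5479  r=-7.3879  x^+=4.5680  v^+=2.6883  a^+=-1.1849
step 4: x_pred=6.1595  r=-1.5995  x^+=5.7308  v^+=0.8832  a^+=-2.1445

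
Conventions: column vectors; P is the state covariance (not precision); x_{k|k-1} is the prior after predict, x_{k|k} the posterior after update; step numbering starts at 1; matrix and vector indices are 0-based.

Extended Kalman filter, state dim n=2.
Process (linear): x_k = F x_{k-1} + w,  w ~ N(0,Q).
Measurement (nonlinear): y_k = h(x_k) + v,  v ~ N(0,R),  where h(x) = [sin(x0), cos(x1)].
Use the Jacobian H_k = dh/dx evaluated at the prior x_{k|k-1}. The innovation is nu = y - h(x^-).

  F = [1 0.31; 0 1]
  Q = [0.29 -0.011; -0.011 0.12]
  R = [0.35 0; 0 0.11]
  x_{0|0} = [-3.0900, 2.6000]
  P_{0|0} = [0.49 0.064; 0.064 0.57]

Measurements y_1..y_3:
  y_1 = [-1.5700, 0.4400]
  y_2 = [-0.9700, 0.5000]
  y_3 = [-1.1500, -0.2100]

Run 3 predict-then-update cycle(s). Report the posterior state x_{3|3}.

step 1: x^-=[-2.2840, 2.6000]  P^-=[0.8745 0.2297; 0.2297 0.6900]  H_jac=[-0.6543 0.0000; 0.0000 -0.5155]  S=[0.7243 0.0775; 0.0775 0.2934]  K=[-0.7684 -0.2007; -0.0801 -1.1913]  nu=[-0.8137, 1.2969]  x^+=[-1.9190, 1.1201]  P^+=[0.4111 0.0428; 0.0428 0.2542]
step 2: x^-=[-1.5718, 1.1201]  P^-=[0.7520 0.1106; 0.1106 0.3742]  H_jac=[-0.0010 0.0000; 0.0000 -0.9001]  S=[0.3500 0.0001; 0.0001 0.4132]  K=[-0.0021 -0.2410; -0.0001 -0.8152]  nu=[0.0300, 0.0644]  x^+=[-1.5874, 1.0676]  P^+=[0.7280 0.0295; 0.0295 0.0996]
step 3: x^-=[-1.2564, 1.0676]  P^-=[1.0459 0.0493; 0.0493 0.2196]  H_jac=[0.3092 0.0000; 0.0000 -0.8760]  S=[0.4500 -0.0134; -0.0134 0.2785]  K=[0.7151 -0.1208; 0.0134 -0.6901]  nu=[-0.1990, -0.6922]  x^+=[-1.3151, 1.5426]  P^+=[0.8094 0.0152; 0.0152 0.0866]

x_post = [-1.3151, 1.5426]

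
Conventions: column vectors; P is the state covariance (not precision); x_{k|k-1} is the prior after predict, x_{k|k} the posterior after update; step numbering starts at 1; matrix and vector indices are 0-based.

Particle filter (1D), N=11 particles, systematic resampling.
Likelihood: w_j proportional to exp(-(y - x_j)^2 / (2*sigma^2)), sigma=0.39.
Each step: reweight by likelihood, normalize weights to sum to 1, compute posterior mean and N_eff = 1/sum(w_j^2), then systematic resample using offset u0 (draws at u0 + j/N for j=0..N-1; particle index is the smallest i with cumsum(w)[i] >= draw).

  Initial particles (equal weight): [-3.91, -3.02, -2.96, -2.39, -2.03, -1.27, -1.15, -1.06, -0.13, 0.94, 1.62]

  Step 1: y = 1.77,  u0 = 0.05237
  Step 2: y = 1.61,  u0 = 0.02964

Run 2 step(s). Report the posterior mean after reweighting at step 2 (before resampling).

step 1: w=[0.0000, 0.0000, 0.0000, 0.0000, 0.0000, 0.0000, 0.0000, 0.0000, 0.0000, 0.1006, 0.8994]  mean=1.5516  Neff=1.2209  idx=[9, 10, 10, 10, 10, 10, 10, 10, 10, 10, 10]
step 2: w=[0.0224, 0.0978, 0.0978, 0.0978, 0.0978, 0.0978, 0.0978, 0.0978, 0.0978, 0.0978, 0.0978]  mean=1.6048  Neff=10.4082  idx=[1, 2, 2, 3, 4, 5, 6, 7, 8, 9, 10]

post_mean = 1.6048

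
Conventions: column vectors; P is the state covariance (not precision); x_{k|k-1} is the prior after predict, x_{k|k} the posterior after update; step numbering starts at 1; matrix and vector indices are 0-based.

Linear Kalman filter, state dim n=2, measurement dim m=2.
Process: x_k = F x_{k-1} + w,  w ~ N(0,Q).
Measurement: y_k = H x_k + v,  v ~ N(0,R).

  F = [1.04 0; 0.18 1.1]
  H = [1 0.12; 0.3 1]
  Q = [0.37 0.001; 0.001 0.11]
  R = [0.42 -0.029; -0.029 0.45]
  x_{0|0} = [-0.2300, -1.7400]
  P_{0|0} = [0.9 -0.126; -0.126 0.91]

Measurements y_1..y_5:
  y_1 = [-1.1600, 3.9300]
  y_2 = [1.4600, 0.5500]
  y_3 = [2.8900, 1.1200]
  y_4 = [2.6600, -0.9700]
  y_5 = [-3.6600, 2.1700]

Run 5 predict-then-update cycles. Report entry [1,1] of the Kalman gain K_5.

K[1,1] = 0.4187

step 1: x^-=[-0.2392, -1.9554]  P^-=[1.3434 0.0253; 0.0253 1.1904]  S=[1.7867 0.5431; 0.5431 1.7765]  K=[0.7500 0.0118; -0.1222 0.7117]  nu=[-0.6862, 5.9572]  x^+=[-0.6834, 2.3683]  P^+=[0.3285 -0.1150; -0.1150 0.3583]
step 2: x^-=[-0.7107, 2.4821]  P^-=[0.7253 -0.0690; -0.0690 0.5087]  S=[1.1360 0.1781; 0.1781 0.9825]  K=[0.6252 0.0379; -0.0874 0.5125]  nu=[1.8729, -1.7189]  x^+=[0.3951, 1.4376]  P^+=[0.2714 -0.0825; -0.0825 0.2579]
step 3: x^-=[0.4109, 1.6524]  P^-=[0.6635 -0.0426; -0.0426 0.3982]  S=[1.0790 0.1737; 0.1737 0.8823]  K=[0.6007 0.0591; -0.0677 0.4501]  nu=[2.2808, -0.6557]  x^+=[1.7422, 1.2030]  P^+=[0.2588 -0.0685; -0.0685 0.2251]
step 4: x^-=[1.8119, 1.6369]  P^-=[0.6499 -0.0289; -0.0289 0.3636]  S=[1.0682 0.1797; 0.1797 0.8547]  K=[0.5935 0.0696; -0.0581 0.4274]  nu=[0.6517, -3.1504]  x^+=[1.9795, 0.2524]  P^+=[0.2547 -0.0623; -0.0623 0.2127]
step 5: x^-=[2.0587, 0.6339]  P^-=[0.6455 -0.0226; -0.0226 0.3510]  S=[1.0651 0.1833; 0.1833 0.8455]  K=[0.5907 0.0742; -0.0538 0.4187]  nu=[-5.7948, 0.9185]  x^+=[-1.2962, 1.3301]  P^+=[0.2531 -0.0597; -0.0597 0.2079]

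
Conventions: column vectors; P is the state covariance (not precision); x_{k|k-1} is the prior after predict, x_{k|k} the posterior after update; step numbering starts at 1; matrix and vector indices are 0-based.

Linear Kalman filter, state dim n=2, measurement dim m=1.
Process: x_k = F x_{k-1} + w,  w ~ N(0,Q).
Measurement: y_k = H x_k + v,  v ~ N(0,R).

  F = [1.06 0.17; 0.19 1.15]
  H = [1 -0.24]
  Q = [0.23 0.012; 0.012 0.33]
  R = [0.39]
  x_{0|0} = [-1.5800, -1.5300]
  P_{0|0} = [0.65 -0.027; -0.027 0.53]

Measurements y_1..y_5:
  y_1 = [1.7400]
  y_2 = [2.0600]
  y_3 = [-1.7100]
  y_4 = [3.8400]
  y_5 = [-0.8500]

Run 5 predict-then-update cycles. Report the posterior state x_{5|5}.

step 1: x^-=[-1.9349, -2.0597]  P^-=[0.9659 0.2127; 0.2127 1.0426]  S=[1.3139]  K=[0.6963; -0.0285]  nu=[3.1806]  x^+=[0.2798, -2.1504]  P^+=[0.3289 0.2388; 0.2388 1.0415]
step 2: x^-=[-0.0690, -2.4198]  P^-=[0.7157 0.5807; 0.5807 1.8237]  S=[0.9320]  K=[0.6184; 0.1535]  nu=[1.5482]  x^+=[0.8884, -2.1822]  P^+=[0.3593 0.4923; 0.4923 1.8017]
step 3: x^-=[0.5707, -2.3408]  P^-=[0.8632 1.0526; 1.0526 2.9408]  S=[0.9174]  K=[0.6656; 0.3780]  nu=[-2.8425]  x^+=[-1.3212, -3.4152]  P^+=[0.4568 0.8218; 0.8218 2.8098]
step 4: x^-=[-1.9811, -4.1786]  P^-=[1.1206 1.6816; 1.6816 4.4215]  S=[0.9581]  K=[0.7484; 0.6475]  nu=[4.8182]  x^+=[1.6247, -1.0587]  P^+=[0.5840 1.2173; 1.2173 4.0198]
step 5: x^-=[1.5422, -0.9088]  P^-=[1.4411 2.4387; 2.4387 6.1992]  S=[1.0176]  K=[0.8410; 0.9344]  nu=[-2.6103]  x^+=[-0.6531, -3.3480]  P^+=[0.7213 1.6390; 1.6390 5.3107]

x_post = [-0.6531, -3.3480]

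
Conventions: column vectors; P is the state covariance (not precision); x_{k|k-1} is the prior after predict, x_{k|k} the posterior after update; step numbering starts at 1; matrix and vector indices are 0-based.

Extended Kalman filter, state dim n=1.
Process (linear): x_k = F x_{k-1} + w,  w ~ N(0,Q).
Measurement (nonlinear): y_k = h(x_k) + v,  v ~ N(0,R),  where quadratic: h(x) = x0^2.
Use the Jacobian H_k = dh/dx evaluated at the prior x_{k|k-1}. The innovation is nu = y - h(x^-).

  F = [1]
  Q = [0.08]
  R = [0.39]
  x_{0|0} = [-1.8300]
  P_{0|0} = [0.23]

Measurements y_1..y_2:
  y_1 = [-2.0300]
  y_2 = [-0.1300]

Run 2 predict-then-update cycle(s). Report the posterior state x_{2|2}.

step 1: x^-=[-1.8300]  P^-=[0.3100]  H_jac=[-3.6600]  S=[4.5426]  K=[-0.2498]  nu=[-5.3789]  x^+=[-0.4865]  P^+=[0.0266]
step 2: x^-=[-0.4865]  P^-=[0.1066]  H_jac=[-0.9731]  S=[0.4909]  K=[-0.2113]  nu=[-0.3667]  x^+=[-0.4090]  P^+=[0.0847]

x_post = [-0.4090]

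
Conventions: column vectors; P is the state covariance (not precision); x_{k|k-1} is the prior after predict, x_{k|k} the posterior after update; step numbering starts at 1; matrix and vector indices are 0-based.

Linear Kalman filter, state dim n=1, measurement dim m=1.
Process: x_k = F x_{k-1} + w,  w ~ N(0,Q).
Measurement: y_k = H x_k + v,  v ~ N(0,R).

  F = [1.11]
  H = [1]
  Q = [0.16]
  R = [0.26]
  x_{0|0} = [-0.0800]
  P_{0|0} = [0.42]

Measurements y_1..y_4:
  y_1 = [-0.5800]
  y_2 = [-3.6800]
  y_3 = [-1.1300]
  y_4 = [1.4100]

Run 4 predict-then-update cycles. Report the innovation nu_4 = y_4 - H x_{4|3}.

innov = [3.3913]

step 1: x^-=[-0.0888]  P^-=[0.6775]  S=[0.9375]  K=[0.7227]  nu=[-0.4912]  x^+=[-0.4438]  P^+=[0.1879]
step 2: x^-=[-0.4926]  P^-=[0.3915]  S=[0.6515]  K=[0.6009]  nu=[-3.1874]  x^+=[-2.4080]  P^+=[0.1562]
step 3: x^-=[-2.6729]  P^-=[0.3525]  S=[0.6125]  K=[0.5755]  nu=[1.5429]  x^+=[-1.7849]  P^+=[0.1496]
step 4: x^-=[-1.9813]  P^-=[0.3444]  S=[0.6044]  K=[0.5698]  nu=[3.3913]  x^+=[-0.0489]  P^+=[0.1481]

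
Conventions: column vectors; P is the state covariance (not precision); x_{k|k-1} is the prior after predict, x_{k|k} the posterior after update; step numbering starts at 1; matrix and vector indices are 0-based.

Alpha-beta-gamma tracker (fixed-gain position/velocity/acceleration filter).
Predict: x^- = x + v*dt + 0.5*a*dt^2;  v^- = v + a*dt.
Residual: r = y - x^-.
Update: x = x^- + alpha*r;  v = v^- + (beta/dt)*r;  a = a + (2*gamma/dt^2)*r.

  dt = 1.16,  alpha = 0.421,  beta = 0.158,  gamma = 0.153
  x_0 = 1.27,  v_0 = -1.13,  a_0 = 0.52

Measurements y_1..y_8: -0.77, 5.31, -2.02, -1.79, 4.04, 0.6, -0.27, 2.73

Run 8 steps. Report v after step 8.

v_post = -2.6333

step 1: x_pred=0.3091  r=-1.0791  x^+=-0.1452  v^+=-0.6738  a^+=0.2746
step 2: x_pred=-0.7420  r=6.0520  x^+=1.8059  v^+=0.4691  a^+=1.6509
step 3: x_pred=3.4608  r=-5.4808  x^+=1.1534  v^+=1.6376  a^+=0.4045
step 4: x_pred=3.3252  r=-5.1152  x^+=1.1717  v^+=1.4102  a^+=-0.7587
step 5: x_pred=2.2970  r=1.7430  x^+=3.0308  v^+=0.7675  a^+=-0.3623
step 6: x_pred=3.6773  r=-3.0773  x^+=2.3818  v^+=-0.0720  a^+=-1.0621
step 7: x_pred=1.5837  r=-1.8537  x^+=0.8033  v^+=-1.5565  a^+=-1.4837
step 8: x_pred=-2.0005  r=4.7305  x^+=-0.0090  v^+=-2.6333  a^+=-0.4079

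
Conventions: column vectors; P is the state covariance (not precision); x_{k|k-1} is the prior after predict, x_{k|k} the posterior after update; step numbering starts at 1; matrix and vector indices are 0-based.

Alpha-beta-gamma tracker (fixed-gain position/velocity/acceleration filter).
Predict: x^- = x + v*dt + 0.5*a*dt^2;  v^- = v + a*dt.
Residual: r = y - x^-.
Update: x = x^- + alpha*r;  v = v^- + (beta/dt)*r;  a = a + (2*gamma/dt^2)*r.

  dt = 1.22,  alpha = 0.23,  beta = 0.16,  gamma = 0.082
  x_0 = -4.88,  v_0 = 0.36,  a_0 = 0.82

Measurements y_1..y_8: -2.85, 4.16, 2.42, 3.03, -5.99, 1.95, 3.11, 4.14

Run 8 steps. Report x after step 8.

x_post = -2.4570

step 1: x_pred=-3.8306  r=0.9806  x^+=-3.6050  v^+=1.4890  a^+=0.9280
step 2: x_pred=-1.0978  r=5.2578  x^+=0.1115  v^+=3.3108  a^+=1.5074
step 3: x_pred=5.2724  r=-2.8524  x^+=4.6164  v^+=4.7757  a^+=1.1931
step 4: x_pred=11.3306  r=-8.3006  x^+=9.4214  v^+=5.1426  a^+=0.2785
step 5: x_pred=15.9027  r=-21.8927  x^+=10.8674  v^+=2.6112  a^+=-2.1338
step 6: x_pred=12.4651  r=-10.5151  x^+=10.0466  v^+=-1.3710  a^+=-3.2924
step 7: x_pred=5.9238  r=-2.8138  x^+=5.2766  v^+=-5.7568  a^+=-3.6024
step 8: x_pred=-4.4276  r=8.5676  x^+=-2.4570  v^+=-9.0281  a^+=-2.6584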